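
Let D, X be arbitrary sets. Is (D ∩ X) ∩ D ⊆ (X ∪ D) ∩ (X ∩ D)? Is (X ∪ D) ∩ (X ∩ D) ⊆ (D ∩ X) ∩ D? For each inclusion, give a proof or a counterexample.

(⊆) Let x ∈ (D ∩ X) ∩ D. Then x ∈ D ∩ X, from which x ∈ (X ∪ D) ∩ (X ∩ D).

(⊇) Let x ∈ (X ∪ D) ∩ (X ∩ D). Then x ∈ D ∩ X, from which x ∈ (D ∩ X) ∩ D.

Both inclusions hold; the sets are equal.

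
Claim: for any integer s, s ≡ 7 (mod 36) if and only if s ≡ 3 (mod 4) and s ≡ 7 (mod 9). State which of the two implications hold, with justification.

Both directions hold.

(⇒) Suppose s ≡ 7 (mod 36); write s = 36j + 7. Since 4 ∣ 36, reducing mod 4 gives s ≡ 7 ≡ 3 (mod 4); since 9 ∣ 36, reducing mod 9 gives s ≡ 7 (mod 9).

(⇐) Conversely, if s ≡ 3 (mod 4) and s ≡ 7 (mod 9), then by the Chinese remainder theorem s ≡ 7 (mod 36). This is exactly s ≡ 7 (mod 36).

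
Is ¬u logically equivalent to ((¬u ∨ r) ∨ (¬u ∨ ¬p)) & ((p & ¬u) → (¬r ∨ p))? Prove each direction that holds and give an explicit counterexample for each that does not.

(⇒) holds; (⇐) fails.

[⇒] Assume the antecedent. If p is true, the antecedent forces (p = T, u = F, r = F) or (p = T, u = F, r = T), and the consequent holds there. If p is false, the consequent reduces to true regardless of the other variables. Either way the consequent holds.

[⇐] This fails. Under p = F, u = T, r = F, the left side is false but the right side is true.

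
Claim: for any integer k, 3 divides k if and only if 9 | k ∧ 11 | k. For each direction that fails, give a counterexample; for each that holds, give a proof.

Only the converse holds.

(⇒) This fails: take k = 3. Certainly 3 ∣ 3, but 9 ∤ 3.

(⇐) Suppose 9 ∣ k and 11 ∣ k. Any common multiple of 9 and 11 is a multiple of their lcm; here gcd(9, 11) = 1, so lcm(9, 11) = 9·11 = 99, so 99 ∣ k. Since 3 ∣ 99, it follows that 3 ∣ k.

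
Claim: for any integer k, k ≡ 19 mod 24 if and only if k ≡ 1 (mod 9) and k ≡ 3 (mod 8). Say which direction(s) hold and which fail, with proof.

(⇒) This fails: k = 43 gives 43 ≡ 19 (mod 24) but 43 ≡ 7 (mod 9), so the conjunction on the right does not hold.

(⇐) Conversely, if k ≡ 1 (mod 9) and k ≡ 3 (mod 8), then by the Chinese remainder theorem k ≡ 19 (mod 72). Since 19 ≡ 19 (mod 24) and 24 ∣ 72, we get k ≡ 19 (mod 24).

Only the converse holds.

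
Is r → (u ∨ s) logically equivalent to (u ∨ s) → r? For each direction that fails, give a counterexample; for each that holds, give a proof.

(→) This fails. Under r = F, u = T, s = F, the left side is true but the right side is false.

(←) This fails. Under r = T, u = F, s = F, the left side is false but the right side is true.

Neither implication holds.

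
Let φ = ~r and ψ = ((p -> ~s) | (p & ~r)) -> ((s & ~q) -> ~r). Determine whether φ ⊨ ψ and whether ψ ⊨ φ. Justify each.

[⇐] This fails. Under s = F, p = F, r = T, q = F, the left side is false but the right side is true.

[⇒] Assume the antecedent. If r is true, the antecedent cannot hold. If r is false, the consequent reduces to true regardless of the other variables. Either way the consequent holds.

Only the forward implication holds.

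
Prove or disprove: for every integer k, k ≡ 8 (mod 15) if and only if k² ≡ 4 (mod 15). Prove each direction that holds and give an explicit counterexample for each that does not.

(⇒) holds; (⇐) fails.

(⇒) Suppose k ≡ 8 (mod 15). Write k = 15j + 8. Then (15j + 8)² = 225j² + 240j + 64 = 15(15j² + 16j + 4) + 4, so k² ≡ 4 (mod 15).

(⇐) This fails: take k = 2. Then 2² = 4 ≡ 4 (mod 15), yet 2 ≡ 2 (mod 15), not 8.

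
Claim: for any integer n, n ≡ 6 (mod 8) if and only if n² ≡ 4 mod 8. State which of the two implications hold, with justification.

Forward direction. Suppose n ≡ 6 (mod 8). Write n = 8j + 6. Then (8j + 6)² = 64j² + 96j + 36 = 8(8j² + 12j + 4) + 4, so n² ≡ 4 (mod 8).

Converse. This fails: take n = 2. Then 2² = 4 ≡ 4 (mod 8), yet 2 ≡ 2 (mod 8), not 6.

Only the forward implication holds.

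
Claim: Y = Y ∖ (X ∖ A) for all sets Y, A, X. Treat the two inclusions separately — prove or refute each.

(⊇) Let x ∈ Y ∖ (X ∖ A). Then either x ∈ Y and x ∉ A, X; or x ∈ Y ∩ A and x ∉ X; or x ∈ Y ∩ A ∩ X. In each case x ∈ Y, so Y ∖ (X ∖ A) ⊆ Y.

(⊆) This inclusion fails. Take Y = {1}, A = ∅, X = {1}; then 1 ∈ Y but 1 ∉ Y ∖ (X ∖ A).

The sets are not equal: only the reverse inclusion holds.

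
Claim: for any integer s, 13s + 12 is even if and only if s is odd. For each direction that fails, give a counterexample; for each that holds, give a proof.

Both directions fail.

Forward direction. This fails: s = 2 gives 13s + 12 = 38, which is even, but 2 is even, not odd.

Converse. This also fails: s = 1 is odd, but 13s + 12 = 25 is odd, not even.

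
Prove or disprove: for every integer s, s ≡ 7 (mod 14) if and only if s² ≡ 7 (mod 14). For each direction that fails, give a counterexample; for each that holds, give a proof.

The biconditional holds.

(→) Suppose s ≡ 7 (mod 14). Write s = 14j + 7. Then (14j + 7)² = 196j² + 196j + 49 = 14(14j² + 14j + 3) + 7, so s² ≡ 7 (mod 14).

(←) Conversely, suppose s² ≡ 7 (mod 14). The only residue r in {0, …, 13} with r² ≡ 7 (mod 14) is r = 7, so s ≡ 7 (mod 14).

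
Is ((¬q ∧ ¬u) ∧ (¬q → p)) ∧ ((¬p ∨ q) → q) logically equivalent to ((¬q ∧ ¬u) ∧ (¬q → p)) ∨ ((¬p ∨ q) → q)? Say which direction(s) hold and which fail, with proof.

Only the forward implication holds.

(⇒) Assume the antecedent. If q is true, the antecedent cannot hold. If q is false, the antecedent forces (q = F, p = T, u = F), and the consequent holds there. Either way the consequent holds.

(⇐) This fails. Under q = T, p = F, u = F, the left side is false but the right side is true.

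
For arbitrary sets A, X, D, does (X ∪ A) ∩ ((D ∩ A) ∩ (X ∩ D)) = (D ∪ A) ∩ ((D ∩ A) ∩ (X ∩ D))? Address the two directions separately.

The two sets are equal.

(⊆) Let x ∈ (X ∪ A) ∩ ((D ∩ A) ∩ (X ∩ D)). Then x ∈ A ∩ X ∩ D, from which x ∈ (D ∪ A) ∩ ((D ∩ A) ∩ (X ∩ D)).

(⊇) Let x ∈ (D ∪ A) ∩ ((D ∩ A) ∩ (X ∩ D)). Then x ∈ A ∩ X ∩ D, from which x ∈ (X ∪ A) ∩ ((D ∩ A) ∩ (X ∩ D)).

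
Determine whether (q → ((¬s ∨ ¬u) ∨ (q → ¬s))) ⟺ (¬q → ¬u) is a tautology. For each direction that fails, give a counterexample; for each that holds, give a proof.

Neither direction holds.

(⟹) This fails. Under u = T, s = F, q = F, the left side is true but the right side is false.

(⟸) This fails. Under u = T, s = T, q = T, the left side is false but the right side is true.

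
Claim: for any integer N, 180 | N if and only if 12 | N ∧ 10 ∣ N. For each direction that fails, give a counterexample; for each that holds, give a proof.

Not equivalent: only (⇒) holds.

(→) If 180 ∣ N, write N = 180q. Since 180 = 15·12, N = 12·(15q), so 12 ∣ N; and since 180 = 18·10, N = 10·(18q), so 10 ∣ N.

(←) This fails: take N = 60. Both 12 ∣ 60 and 10 ∣ 60, yet 60 is not a multiple of 180 (since 60 = 0·180 + 60), so 180 ∤ 60.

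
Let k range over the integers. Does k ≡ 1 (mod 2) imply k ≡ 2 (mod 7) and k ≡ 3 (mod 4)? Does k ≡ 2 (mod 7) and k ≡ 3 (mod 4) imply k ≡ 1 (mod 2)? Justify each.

Not equivalent: only (⇐) holds.

(⇐) If k ≡ 2 (mod 7) and k ≡ 3 (mod 4), then by the Chinese remainder theorem k ≡ 23 (mod 28). Since 23 ≡ 1 (mod 2) and 2 ∣ 28, we get k ≡ 1 (mod 2).

(⇒) This fails: k = 1 gives 1 ≡ 1 (mod 2) but 1 ≡ 1 (mod 7), so the conjunction on the right does not hold.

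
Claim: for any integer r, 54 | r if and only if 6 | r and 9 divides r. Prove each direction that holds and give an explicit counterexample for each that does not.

Only the forward implication holds.

[⇒] If 54 ∣ r, write r = 54q. Since 54 = 9·6, r = 6·(9q), so 6 ∣ r; and since 54 = 6·9, r = 9·(6q), so 9 ∣ r.

[⇐] This fails: take r = 18. Both 6 ∣ 18 and 9 ∣ 18, yet 18 is not a multiple of 54 (since 18 = 0·54 + 18), so 54 ∤ 18.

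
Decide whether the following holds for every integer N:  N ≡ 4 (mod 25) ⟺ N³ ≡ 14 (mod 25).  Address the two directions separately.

(⇒) Suppose N ≡ 4 (mod 25). Write N = 25j + 4. Then (25j + 4)³ = 15625j³ + 7500j² + 1200j + 64 = 25(625j³ + 300j² + 48j + 2) + 14, so N³ ≡ 14 (mod 25).

(⇐) Conversely, suppose N³ ≡ 14 (mod 25). The only residue r in {0, …, 24} with r³ ≡ 14 (mod 25) is r = 4, so N ≡ 4 (mod 25).

Both implications hold.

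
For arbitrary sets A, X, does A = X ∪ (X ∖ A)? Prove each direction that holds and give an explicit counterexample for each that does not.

(⊆) fails and (⊇) fails.

Forward inclusion. This inclusion fails. Take A = {1}, X = ∅; then 1 ∈ A but 1 ∉ X ∪ (X ∖ A).

Reverse inclusion. This inclusion fails. Take A = ∅, X = {1}; then 1 ∈ X ∪ (X ∖ A) but 1 ∉ A.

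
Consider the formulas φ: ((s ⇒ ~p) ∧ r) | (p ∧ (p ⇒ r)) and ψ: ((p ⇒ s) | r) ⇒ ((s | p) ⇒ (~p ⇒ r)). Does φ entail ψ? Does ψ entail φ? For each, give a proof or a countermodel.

Converse. This fails. Under s = F, p = F, r = F, the left side is false but the right side is true.

Forward direction. Assume the antecedent. If s is true, the antecedent forces (s = T, p = F, r = T) or (s = T, p = T, r = T), and the consequent holds there. If s is false, the consequent reduces to true regardless of the other variables. Either way the consequent holds.

The forward direction holds; the converse fails.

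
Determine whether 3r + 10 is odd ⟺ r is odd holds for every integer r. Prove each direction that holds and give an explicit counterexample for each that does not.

(←) Suppose r is odd; write r = 2j + 1. Then 3r + 10 = 3·(2j + 1) + 10 = 2·3j + 13, which is odd.

(→) Suppose 3r + 10 is odd. Since 3 is odd, 3r and r have the same parity, so 3r + 10 ≡ r + 10 (mod 2). As 10 is even, 3r + 10 is odd exactly when r is odd. Thus r is odd.

Both directions hold.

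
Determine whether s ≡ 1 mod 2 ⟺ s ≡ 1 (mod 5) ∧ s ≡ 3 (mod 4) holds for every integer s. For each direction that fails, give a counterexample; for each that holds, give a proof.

The forward direction fails; the converse holds.

(⇐) If s ≡ 1 (mod 5) and s ≡ 3 (mod 4), then by the Chinese remainder theorem s ≡ 11 (mod 20). Since 11 ≡ 1 (mod 2) and 2 ∣ 20, we get s ≡ 1 (mod 2).

(⇒) This fails: s = 1 gives 1 ≡ 1 (mod 2) but 1 ≡ 1 (mod 4), so the conjunction on the right does not hold.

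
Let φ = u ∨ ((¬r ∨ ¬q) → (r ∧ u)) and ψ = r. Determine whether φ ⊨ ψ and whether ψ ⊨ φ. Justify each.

Neither direction holds.

(⟹) This fails. Under u = T, q = F, r = F, the left side is true but the right side is false.

(⟸) This fails. Under u = F, q = F, r = T, the left side is false but the right side is true.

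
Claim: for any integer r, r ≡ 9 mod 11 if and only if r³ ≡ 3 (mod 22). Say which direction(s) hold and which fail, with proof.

Not equivalent: only (⇐) holds.

Forward direction. This fails: take r = 20. Then 20 ≡ 9 (mod 11), but 20³ = 8000 ≡ 14 (mod 22), not 3.

Converse. The residues r modulo 22 with r³ ≡ 3 (mod 22) are exactly {9}, and each is ≡ 9 (mod 11).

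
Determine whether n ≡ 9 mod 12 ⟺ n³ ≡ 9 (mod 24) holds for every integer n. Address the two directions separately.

(⇒) fails; (⇐) holds.

[⇒] This fails: take n = 21. Then 21 ≡ 9 (mod 12), but 21³ = 9261 ≡ 21 (mod 24), not 9.

[⇐] Conversely, the residues r modulo 24 with r³ ≡ 9 (mod 24) are exactly {9}, and each is ≡ 9 (mod 12).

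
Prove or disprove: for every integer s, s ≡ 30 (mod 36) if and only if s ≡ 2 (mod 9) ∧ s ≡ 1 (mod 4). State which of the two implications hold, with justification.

(⇒) fails and (⇐) fails.

(⇒) This fails: s = 30 gives 30 ≡ 30 (mod 36) but 30 ≡ 3 (mod 9), so the conjunction on the right does not hold.

(⇐) This fails: s = 29 satisfies both congruences on the right (29 ≡ 2 mod 9 and 29 ≡ 1 mod 4) yet 29 ≡ 29 (mod 36), not 30.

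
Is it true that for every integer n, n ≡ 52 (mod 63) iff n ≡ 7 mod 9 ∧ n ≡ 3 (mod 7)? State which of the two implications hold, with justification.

(⇐) If n ≡ 7 (mod 9) and n ≡ 3 (mod 7), then by the Chinese remainder theorem n ≡ 52 (mod 63). This is exactly n ≡ 52 (mod 63).

(⇒) Suppose n ≡ 52 (mod 63); write n = 63j + 52. Since 9 ∣ 63, reducing mod 9 gives n ≡ 52 ≡ 7 (mod 9); since 7 ∣ 63, reducing mod 7 gives n ≡ 52 ≡ 3 (mod 7).

Both directions hold; the statement is true.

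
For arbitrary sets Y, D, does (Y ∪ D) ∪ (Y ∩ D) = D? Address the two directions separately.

Forward inclusion. This inclusion fails. Take Y = {1}, D = ∅; then 1 ∈ (Y ∪ D) ∪ (Y ∩ D) but 1 ∉ D.

Reverse inclusion. Let x ∈ D. Then either x ∈ D and x ∉ Y; or x ∈ Y ∩ D. In each case x ∈ (Y ∪ D) ∪ (Y ∩ D), so D ⊆ (Y ∪ D) ∪ (Y ∩ D).

The sets are not equal: only the reverse inclusion holds.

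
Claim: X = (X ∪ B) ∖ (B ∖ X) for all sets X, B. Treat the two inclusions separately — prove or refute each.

The two sets are equal.

(⟹) Let x ∈ X. Then either x ∈ X and x ∉ B; or x ∈ X ∩ B. In each case x ∈ (X ∪ B) ∖ (B ∖ X), so X ⊆ (X ∪ B) ∖ (B ∖ X).

(⟸) Let x ∈ (X ∪ B) ∖ (B ∖ X). Then either x ∈ X and x ∉ B; or x ∈ X ∩ B. In each case x ∈ X, so (X ∪ B) ∖ (B ∖ X) ⊆ X.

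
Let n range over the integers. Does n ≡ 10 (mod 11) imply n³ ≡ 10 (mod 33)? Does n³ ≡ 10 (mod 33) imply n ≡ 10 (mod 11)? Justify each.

(⟹) This fails: take n = 21. Then 21 ≡ 10 (mod 11), but 21³ = 9261 ≡ 21 (mod 33), not 10.

(⟸) Conversely, the residues r modulo 33 with r³ ≡ 10 (mod 33) are exactly {10}, and each is ≡ 10 (mod 11).

(⇒) fails; (⇐) holds.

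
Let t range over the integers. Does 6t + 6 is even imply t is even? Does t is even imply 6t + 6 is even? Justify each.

Forward direction. This fails: take t = 3. Then 6t + 6 = 24, which is even, yet t = 3 is odd, not even.

Converse. Suppose t is even. Since 6 is even, 6t is even for every t, so 6t + 6 has the same parity as 6, which is even. Hence 6t + 6 is even.

(⇒) fails; (⇐) holds.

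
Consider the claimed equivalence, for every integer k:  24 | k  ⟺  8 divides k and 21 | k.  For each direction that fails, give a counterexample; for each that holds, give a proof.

Forward direction. This fails: take k = 24. Certainly 24 ∣ 24, but 21 ∤ 24.

Converse. Suppose 8 ∣ k and 21 ∣ k. Any common multiple of 8 and 21 is a multiple of their lcm; here gcd(8, 21) = 1, so lcm(8, 21) = 8·21 = 168, so 168 ∣ k. Since 24 ∣ 168, it follows that 24 ∣ k.

Not equivalent: only (⇐) holds.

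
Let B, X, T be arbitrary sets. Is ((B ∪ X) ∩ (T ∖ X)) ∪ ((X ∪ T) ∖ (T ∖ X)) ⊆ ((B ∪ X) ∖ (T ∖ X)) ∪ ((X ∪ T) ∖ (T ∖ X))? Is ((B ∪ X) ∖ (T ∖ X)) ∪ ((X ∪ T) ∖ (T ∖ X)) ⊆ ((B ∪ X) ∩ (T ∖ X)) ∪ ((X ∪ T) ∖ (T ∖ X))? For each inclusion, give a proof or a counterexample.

Forward inclusion. This inclusion fails. Take B = {1}, X = ∅, T = {1}; then 1 ∈ ((B ∪ X) ∩ (T ∖ X)) ∪ ((X ∪ T) ∖ (T ∖ X)) but 1 ∉ ((B ∪ X) ∖ (T ∖ X)) ∪ ((X ∪ T) ∖ (T ∖ X)).

Reverse inclusion. This inclusion fails. Take B = {1}, X = ∅, T = ∅; then 1 ∈ ((B ∪ X) ∖ (T ∖ X)) ∪ ((X ∪ T) ∖ (T ∖ X)) but 1 ∉ ((B ∪ X) ∩ (T ∖ X)) ∪ ((X ∪ T) ∖ (T ∖ X)).

Neither inclusion holds.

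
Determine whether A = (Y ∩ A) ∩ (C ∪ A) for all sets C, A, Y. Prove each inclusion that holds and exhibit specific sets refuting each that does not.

(⊆) fails; (⊇) holds.

Forward inclusion. This inclusion fails. Take C = ∅, A = {1}, Y = ∅; then 1 ∈ A but 1 ∉ (Y ∩ A) ∩ (C ∪ A).

Reverse inclusion. Let x ∈ (Y ∩ A) ∩ (C ∪ A). Then either x ∈ A ∩ Y and x ∉ C; or x ∈ C ∩ A ∩ Y. In each case x ∈ A, so (Y ∩ A) ∩ (C ∪ A) ⊆ A.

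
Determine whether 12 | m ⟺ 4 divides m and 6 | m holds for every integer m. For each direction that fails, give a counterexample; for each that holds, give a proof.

Both directions hold.

(→) If 12 ∣ m, write m = 12q. Since 12 = 3·4, m = 4·(3q), so 4 ∣ m; and since 12 = 2·6, m = 6·(2q), so 6 ∣ m.

(←) Suppose 4 ∣ m and 6 ∣ m. Any common multiple of 4 and 6 is a multiple of their lcm; here lcm(4, 6) = 4·6/gcd(4, 6) = 24/2 = 12, so 12 ∣ m.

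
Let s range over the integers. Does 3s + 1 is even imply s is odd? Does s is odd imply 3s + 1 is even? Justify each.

(⇒) Suppose 3s + 1 is even. Since 3 is odd, 3s and s have the same parity, so 3s + 1 ≡ s + 1 (mod 2). As 1 is odd, 3s + 1 is even exactly when s is odd. Thus s is odd.

(⇐) Conversely, suppose s is odd; write s = 2j + 1. Then 3s + 1 = 3·(2j + 1) + 1 = 2·3j + 4, which is even.

Both directions hold; the statement is true.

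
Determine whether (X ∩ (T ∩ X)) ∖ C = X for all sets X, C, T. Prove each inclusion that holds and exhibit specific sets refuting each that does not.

(⊆) Let x ∈ (X ∩ (T ∩ X)) ∖ C. Then x ∈ X ∩ T and x ∉ C, from which x ∈ X.

(⊇) This inclusion fails. Take X = {1}, C = ∅, T = ∅; then 1 ∈ X but 1 ∉ (X ∩ (T ∩ X)) ∖ C.

(⊆) holds; (⊇) fails.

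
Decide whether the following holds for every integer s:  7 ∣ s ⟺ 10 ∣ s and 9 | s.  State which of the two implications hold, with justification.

(⇒) This fails: take s = 7. Certainly 7 ∣ 7, but 10 ∤ 7.

(⇐) This fails: take s = 90. Both 10 ∣ 90 and 9 ∣ 90, yet 90 is not a multiple of 7 (since 90 = 12·7 + 6), so 7 ∤ 90.

Neither direction holds.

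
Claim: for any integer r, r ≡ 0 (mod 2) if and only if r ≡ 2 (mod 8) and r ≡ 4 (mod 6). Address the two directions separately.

[⇒] This fails: r = 0 gives 0 ≡ 0 (mod 2) but 0 ≡ 0 (mod 8), so the conjunction on the right does not hold.

[⇐] Conversely, if r ≡ 2 (mod 8) and r ≡ 4 (mod 6), then by the Chinese remainder theorem r ≡ 10 (mod 24). Since 10 ≡ 0 (mod 2) and 2 ∣ 24, we get r ≡ 0 (mod 2).

Only the converse holds.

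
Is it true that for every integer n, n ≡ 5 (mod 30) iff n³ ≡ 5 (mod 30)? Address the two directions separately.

(⇐) Suppose n³ ≡ 5 (mod 30). The only residue r in {0, …, 29} with r³ ≡ 5 (mod 30) is r = 5, so n ≡ 5 (mod 30).

(⇒) Suppose n ≡ 5 (mod 30). Write n = 30j + 5. Then (30j + 5)³ = 27000j³ + 13500j² + 2250j + 125 = 30(900j³ + 450j² + 75j + 4) + 5, so n³ ≡ 5 (mod 30).

Both implications hold.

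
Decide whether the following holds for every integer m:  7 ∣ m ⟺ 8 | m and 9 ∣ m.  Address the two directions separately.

(⇒) This fails: take m = 7. Certainly 7 ∣ 7, but 8 ∤ 7.

(⇐) This fails: take m = 72. Both 8 ∣ 72 and 9 ∣ 72, yet 72 is not a multiple of 7 (since 72 = 10·7 + 2), so 7 ∤ 72.

Neither implication holds.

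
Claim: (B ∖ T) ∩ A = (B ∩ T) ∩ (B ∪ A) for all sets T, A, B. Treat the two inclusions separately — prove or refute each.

Neither inclusion holds.

(⊆) This inclusion fails. Take T = ∅, A = {1}, B = {1}; then 1 ∈ (B ∖ T) ∩ A but 1 ∉ (B ∩ T) ∩ (B ∪ A).

(⊇) This inclusion fails. Take T = {1}, A = ∅, B = {1}; then 1 ∈ (B ∩ T) ∩ (B ∪ A) but 1 ∉ (B ∖ T) ∩ A.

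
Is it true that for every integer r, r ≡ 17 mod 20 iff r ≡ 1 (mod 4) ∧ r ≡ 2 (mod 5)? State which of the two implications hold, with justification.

(←) If r ≡ 1 (mod 4) and r ≡ 2 (mod 5), then by the Chinese remainder theorem r ≡ 17 (mod 20). This is exactly r ≡ 17 (mod 20).

(→) Suppose r ≡ 17 (mod 20); write r = 20j + 17. Since 4 ∣ 20, reducing mod 4 gives r ≡ 17 ≡ 1 (mod 4); since 5 ∣ 20, reducing mod 5 gives r ≡ 17 ≡ 2 (mod 5).

Both implications hold.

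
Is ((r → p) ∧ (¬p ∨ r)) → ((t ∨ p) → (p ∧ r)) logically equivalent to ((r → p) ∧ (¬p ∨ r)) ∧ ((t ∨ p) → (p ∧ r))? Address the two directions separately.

The forward direction fails; the converse holds.

(⇒) This fails. Under t = F, r = T, p = F, the left side is true but the right side is false.

(⇐) Assume the antecedent. If t is true, the antecedent forces (t = T, r = T, p = T), and the consequent holds there. If t is false, the consequent reduces to true regardless of the other variables. Either way the consequent holds.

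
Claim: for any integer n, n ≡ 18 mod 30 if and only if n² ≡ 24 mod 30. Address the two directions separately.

(→) Suppose n ≡ 18 mod 30. Write n = 30j + 18. Then (30j + 18)² = 900j² + 1080j + 324 = 30(30j² + 36j + 10) + 24, so n² ≡ 24 (mod 30).

(←) This fails: take n = 12. Then 12² = 144 ≡ 24 (mod 30), yet 12 ≡ 12 (mod 30), not 18.

Not equivalent: only (⇒) holds.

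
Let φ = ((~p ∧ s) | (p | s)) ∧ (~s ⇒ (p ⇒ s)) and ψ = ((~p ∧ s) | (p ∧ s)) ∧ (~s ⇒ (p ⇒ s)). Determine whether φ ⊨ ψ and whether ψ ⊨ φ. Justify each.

Equivalent; both directions hold.

Converse. Assume the antecedent. If p is true, the antecedent forces (p = T, s = T), and the consequent holds there. If p is false, the antecedent forces (p = F, s = T), and the consequent holds there. Either way the consequent holds.

Forward direction. Assume the antecedent. If p is true, the antecedent forces (p = T, s = T), and the consequent holds there. If p is false, the antecedent forces (p = F, s = T), and the consequent holds there. Either way the consequent holds.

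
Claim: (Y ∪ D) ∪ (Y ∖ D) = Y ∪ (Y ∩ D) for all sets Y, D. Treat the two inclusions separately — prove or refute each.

The sets are not equal: only the reverse inclusion holds.

Forward inclusion. This inclusion fails. Take Y = ∅, D = {1}; then 1 ∈ (Y ∪ D) ∪ (Y ∖ D) but 1 ∉ Y ∪ (Y ∩ D).

Reverse inclusion. Let x ∈ Y ∪ (Y ∩ D). Then either x ∈ Y and x ∉ D; or x ∈ Y ∩ D. In each case x ∈ (Y ∪ D) ∪ (Y ∖ D), so Y ∪ (Y ∩ D) ⊆ (Y ∪ D) ∪ (Y ∖ D).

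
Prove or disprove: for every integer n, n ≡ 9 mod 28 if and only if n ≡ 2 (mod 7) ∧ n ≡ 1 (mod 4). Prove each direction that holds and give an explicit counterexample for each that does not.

Converse. If n ≡ 2 (mod 7) and n ≡ 1 (mod 4), then by the Chinese remainder theorem n ≡ 9 (mod 28). This is exactly n ≡ 9 (mod 28).

Forward direction. Suppose n ≡ 9 (mod 28); write n = 28j + 9. Since 7 ∣ 28, reducing mod 7 gives n ≡ 9 ≡ 2 (mod 7); since 4 ∣ 28, reducing mod 4 gives n ≡ 9 ≡ 1 (mod 4).

Equivalent; both directions hold.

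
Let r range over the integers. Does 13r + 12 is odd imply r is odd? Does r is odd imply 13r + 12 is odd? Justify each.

Both directions hold; the statement is true.

(→) Suppose 13r + 12 is odd. Since 13 is odd, 13r and r have the same parity, so 13r + 12 ≡ r + 12 (mod 2). As 12 is even, 13r + 12 is odd exactly when r is odd. Thus r is odd.

(←) Conversely, suppose r is odd; write r = 2j + 1. Then 13r + 12 = 13·(2j + 1) + 12 = 2·13j + 25, which is odd.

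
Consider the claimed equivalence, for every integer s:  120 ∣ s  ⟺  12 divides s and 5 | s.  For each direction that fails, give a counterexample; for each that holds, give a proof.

Only the forward implication holds.

[⇒] If 120 ∣ s, write s = 120q. Since 120 = 10·12, s = 12·(10q), so 12 ∣ s; and since 120 = 24·5, s = 5·(24q), so 5 ∣ s.

[⇐] This fails: take s = 60. Both 12 ∣ 60 and 5 ∣ 60, yet 60 is not a multiple of 120 (since 60 = 0·120 + 60), so 120 ∤ 60.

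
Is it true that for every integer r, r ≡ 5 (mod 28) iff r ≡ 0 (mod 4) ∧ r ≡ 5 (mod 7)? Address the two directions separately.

(⟹) This fails: r = 5 gives 5 ≡ 5 (mod 28) but 5 ≡ 1 (mod 4), so the conjunction on the right does not hold.

(⟸) This fails: r = 12 satisfies both congruences on the right (12 ≡ 0 mod 4 and 12 ≡ 5 mod 7) yet 12 ≡ 12 (mod 28), not 5.

Neither implication holds.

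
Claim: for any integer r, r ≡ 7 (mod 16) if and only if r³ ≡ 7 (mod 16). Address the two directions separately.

The biconditional holds.

(⟸) Suppose r³ ≡ 7 (mod 16). The only residue r in {0, …, 15} with r³ ≡ 7 (mod 16) is r = 7, so r ≡ 7 (mod 16).

(⟹) Suppose r ≡ 7 (mod 16). Write r = 16j + 7. Then (16j + 7)³ = 4096j³ + 5376j² + 2352j + 343 = 16(256j³ + 336j² + 147j + 21) + 7, so r³ ≡ 7 (mod 16).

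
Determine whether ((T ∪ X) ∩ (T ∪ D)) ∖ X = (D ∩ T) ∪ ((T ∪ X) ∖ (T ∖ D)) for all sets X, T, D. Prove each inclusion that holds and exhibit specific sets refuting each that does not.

(⊆) fails and (⊇) fails.

(⊆) This inclusion fails. Take X = ∅, T = {1}, D = ∅; then 1 ∈ ((T ∪ X) ∩ (T ∪ D)) ∖ X but 1 ∉ (D ∩ T) ∪ ((T ∪ X) ∖ (T ∖ D)).

(⊇) This inclusion fails. Take X = {1}, T = ∅, D = ∅; then 1 ∈ (D ∩ T) ∪ ((T ∪ X) ∖ (T ∖ D)) but 1 ∉ ((T ∪ X) ∩ (T ∪ D)) ∖ X.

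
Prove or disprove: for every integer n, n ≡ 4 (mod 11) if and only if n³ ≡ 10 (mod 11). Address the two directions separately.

[⇒] This fails: take n = 4. Then 4 ≡ 4 (mod 11), but 4³ = 64 ≡ 9 (mod 11), not 10.

[⇐] This fails: take n = 10. Then 10³ = 1000 ≡ 10 (mod 11), yet 10 ≡ 10 (mod 11), not 4.

Neither direction holds.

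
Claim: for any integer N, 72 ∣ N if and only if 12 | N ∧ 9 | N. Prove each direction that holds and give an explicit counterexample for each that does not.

The forward direction holds; the converse fails.

(→) If 72 ∣ N, write N = 72q. Since 72 = 6·12, N = 12·(6q), so 12 ∣ N; and since 72 = 8·9, N = 9·(8q), so 9 ∣ N.

(←) This fails: take N = 36. Both 12 ∣ 36 and 9 ∣ 36, yet 36 is not a multiple of 72 (since 36 = 0·72 + 36), so 72 ∤ 36.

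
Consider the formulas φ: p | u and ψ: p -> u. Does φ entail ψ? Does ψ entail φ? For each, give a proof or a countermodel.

(⟹) This fails. Under u = F, p = T, the left side is true but the right side is false.

(⟸) This fails. Under u = F, p = F, the left side is false but the right side is true.

Neither implication holds.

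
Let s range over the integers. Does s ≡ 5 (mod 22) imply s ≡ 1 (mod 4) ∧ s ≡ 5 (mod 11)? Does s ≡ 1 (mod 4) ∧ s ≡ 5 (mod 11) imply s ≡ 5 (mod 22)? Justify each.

(→) This fails: s = 27 gives 27 ≡ 5 (mod 22) but 27 ≡ 3 (mod 4), so the conjunction on the right does not hold.

(←) Conversely, if s ≡ 1 (mod 4) and s ≡ 5 (mod 11), then by the Chinese remainder theorem s ≡ 5 (mod 44). Since 5 ≡ 5 (mod 22) and 22 ∣ 44, we get s ≡ 5 (mod 22).

Not equivalent: only (⇐) holds.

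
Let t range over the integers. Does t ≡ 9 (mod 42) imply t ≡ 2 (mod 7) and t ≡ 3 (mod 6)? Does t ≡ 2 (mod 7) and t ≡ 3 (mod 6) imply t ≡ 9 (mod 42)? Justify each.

Converse. If t ≡ 2 (mod 7) and t ≡ 3 (mod 6), then by the Chinese remainder theorem t ≡ 9 (mod 42). This is exactly t ≡ 9 (mod 42).

Forward direction. Suppose t ≡ 9 (mod 42); write t = 42j + 9. Since 7 ∣ 42, reducing mod 7 gives t ≡ 9 ≡ 2 (mod 7); since 6 ∣ 42, reducing mod 6 gives t ≡ 9 ≡ 3 (mod 6).

Both directions hold.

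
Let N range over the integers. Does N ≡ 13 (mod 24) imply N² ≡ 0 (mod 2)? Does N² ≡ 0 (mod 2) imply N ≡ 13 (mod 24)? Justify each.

Neither implication holds.

(⇒) This fails: take N = 13. Then 13 ≡ 13 (mod 24), but 13² = 169 ≡ 1 (mod 2), not 0.

(⇐) This fails: take N = 0. Then 0² = 0 ≡ 0 (mod 2), yet 0 ≡ 0 (mod 24), not 13.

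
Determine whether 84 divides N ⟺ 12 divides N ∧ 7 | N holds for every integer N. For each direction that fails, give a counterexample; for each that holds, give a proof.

Forward direction. If 84 ∣ N, write N = 84q. Since 84 = 7·12, N = 12·(7q), so 12 ∣ N; and since 84 = 12·7, N = 7·(12q), so 7 ∣ N.

Converse. Suppose 12 ∣ N and 7 ∣ N. Any common multiple of 12 and 7 is a multiple of their lcm; here gcd(12, 7) = 1, so lcm(12, 7) = 12·7 = 84, so 84 ∣ N.

Both directions hold.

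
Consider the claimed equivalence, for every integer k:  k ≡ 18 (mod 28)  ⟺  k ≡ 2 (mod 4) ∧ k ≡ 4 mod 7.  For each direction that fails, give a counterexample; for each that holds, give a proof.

(⇒) Suppose k ≡ 18 (mod 28); write k = 28j + 18. Since 4 ∣ 28, reducing mod 4 gives k ≡ 18 ≡ 2 (mod 4); since 7 ∣ 28, reducing mod 7 gives k ≡ 18 ≡ 4 (mod 7).

(⇐) Conversely, if k ≡ 2 (mod 4) and k ≡ 4 (mod 7), then by the Chinese remainder theorem k ≡ 18 (mod 28). This is exactly k ≡ 18 (mod 28).

Both directions hold; the statement is true.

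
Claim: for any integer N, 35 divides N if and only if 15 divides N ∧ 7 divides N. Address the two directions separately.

Not equivalent: only (⇐) holds.

(←) Suppose 15 ∣ N and 7 ∣ N. Any common multiple of 15 and 7 is a multiple of their lcm; here gcd(15, 7) = 1, so lcm(15, 7) = 15·7 = 105, so 105 ∣ N. Since 35 ∣ 105, it follows that 35 ∣ N.

(→) This fails: take N = 35. Certainly 35 ∣ 35, but 15 ∤ 35.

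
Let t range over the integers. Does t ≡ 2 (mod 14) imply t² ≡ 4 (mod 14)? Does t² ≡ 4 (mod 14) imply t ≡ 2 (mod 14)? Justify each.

Not equivalent: only (⇒) holds.

[⇒] Suppose t ≡ 2 (mod 14). Write t = 14j + 2. Then (14j + 2)² = 196j² + 56j + 4 = 14(14j² + 4j) + 4, so t² ≡ 4 (mod 14).

[⇐] This fails: take t = 12. Then 12² = 144 ≡ 4 (mod 14), yet 12 ≡ 12 (mod 14), not 2.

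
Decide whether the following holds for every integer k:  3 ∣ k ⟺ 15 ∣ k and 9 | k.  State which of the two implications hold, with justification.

The forward direction fails; the converse holds.

Forward direction. This fails: take k = 3. Certainly 3 ∣ 3, but 15 ∤ 3.

Converse. Suppose 15 ∣ k and 9 ∣ k. Any common multiple of 15 and 9 is a multiple of their lcm; here lcm(15, 9) = 15·9/gcd(15, 9) = 135/3 = 45, so 45 ∣ k. Since 3 ∣ 45, it follows that 3 ∣ k.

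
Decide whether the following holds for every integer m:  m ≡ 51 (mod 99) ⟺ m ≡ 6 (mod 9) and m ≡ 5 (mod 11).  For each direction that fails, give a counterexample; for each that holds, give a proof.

(⟹) This fails: m = 51 gives 51 ≡ 51 (mod 99) but 51 ≡ 7 (mod 11), so the conjunction on the right does not hold.

(⟸) This fails: m = 60 satisfies both congruences on the right (60 ≡ 6 mod 9 and 60 ≡ 5 mod 11) yet 60 ≡ 60 (mod 99), not 51.

Both directions fail.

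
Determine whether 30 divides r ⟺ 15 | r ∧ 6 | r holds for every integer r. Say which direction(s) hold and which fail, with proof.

Both directions hold; the statement is true.

(⇒) If 30 ∣ r, write r = 30q. Since 30 = 2·15, r = 15·(2q), so 15 ∣ r; and since 30 = 5·6, r = 6·(5q), so 6 ∣ r.

(⇐) Suppose 15 ∣ r and 6 ∣ r. Any common multiple of 15 and 6 is a multiple of their lcm; here lcm(15, 6) = 15·6/gcd(15, 6) = 90/3 = 30, so 30 ∣ r.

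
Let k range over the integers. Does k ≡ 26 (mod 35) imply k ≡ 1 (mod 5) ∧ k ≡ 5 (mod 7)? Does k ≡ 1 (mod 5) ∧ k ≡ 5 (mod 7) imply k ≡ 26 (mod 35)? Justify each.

Converse. If k ≡ 1 (mod 5) and k ≡ 5 (mod 7), then by the Chinese remainder theorem k ≡ 26 (mod 35). This is exactly k ≡ 26 (mod 35).

Forward direction. Suppose k ≡ 26 (mod 35); write k = 35j + 26. Since 5 ∣ 35, reducing mod 5 gives k ≡ 26 ≡ 1 (mod 5); since 7 ∣ 35, reducing mod 7 gives k ≡ 26 ≡ 5 (mod 7).

Both implications hold.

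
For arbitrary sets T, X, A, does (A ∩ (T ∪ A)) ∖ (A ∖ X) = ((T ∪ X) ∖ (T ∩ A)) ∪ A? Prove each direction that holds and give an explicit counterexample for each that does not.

Only the forward inclusion holds.

(⟹) Let x ∈ (A ∩ (T ∪ A)) ∖ (A ∖ X). Then either x ∈ X ∩ A and x ∉ T; or x ∈ T ∩ X ∩ A. In each case x ∈ ((T ∪ X) ∖ (T ∩ A)) ∪ A, so (A ∩ (T ∪ A)) ∖ (A ∖ X) ⊆ ((T ∪ X) ∖ (T ∩ A)) ∪ A.

(⟸) This inclusion fails. Take T = {1}, X = ∅, A = ∅; then 1 ∈ ((T ∪ X) ∖ (T ∩ A)) ∪ A but 1 ∉ (A ∩ (T ∪ A)) ∖ (A ∖ X).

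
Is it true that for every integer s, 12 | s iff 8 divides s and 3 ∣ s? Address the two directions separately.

Only the reverse direction holds.

(⟸) Suppose 8 ∣ s and 3 ∣ s. Any common multiple of 8 and 3 is a multiple of their lcm; here gcd(8, 3) = 1, so lcm(8, 3) = 8·3 = 24, so 24 ∣ s. Since 12 ∣ 24, it follows that 12 ∣ s.

(⟹) This fails: take s = 12. Certainly 12 ∣ 12, but 8 ∤ 12.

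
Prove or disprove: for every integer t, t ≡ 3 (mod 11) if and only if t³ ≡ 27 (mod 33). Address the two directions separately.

Only the reverse direction holds.

Forward direction. This fails: take t = 14. Then 14 ≡ 3 (mod 11), but 14³ = 2744 ≡ 5 (mod 33), not 27.

Converse. The residues r modulo 33 with r³ ≡ 27 (mod 33) are exactly {3}, and each is ≡ 3 (mod 11).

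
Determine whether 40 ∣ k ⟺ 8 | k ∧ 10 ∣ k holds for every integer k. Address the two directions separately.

Both directions hold.

(⇒) If 40 ∣ k, write k = 40q. Since 40 = 5·8, k = 8·(5q), so 8 ∣ k; and since 40 = 4·10, k = 10·(4q), so 10 ∣ k.

(⇐) Suppose 8 ∣ k and 10 ∣ k. Any common multiple of 8 and 10 is a multiple of their lcm; here lcm(8, 10) = 8·10/gcd(8, 10) = 80/2 = 40, so 40 ∣ k.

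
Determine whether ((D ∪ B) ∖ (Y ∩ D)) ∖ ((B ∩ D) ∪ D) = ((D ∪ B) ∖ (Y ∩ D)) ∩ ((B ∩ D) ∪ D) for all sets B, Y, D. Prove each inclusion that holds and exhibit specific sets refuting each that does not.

(⊆) This inclusion fails. Take B = {1}, Y = ∅, D = ∅; then 1 ∈ ((D ∪ B) ∖ (Y ∩ D)) ∖ ((B ∩ D) ∪ D) but 1 ∉ ((D ∪ B) ∖ (Y ∩ D)) ∩ ((B ∩ D) ∪ D).

(⊇) This inclusion fails. Take B = ∅, Y = ∅, D = {1}; then 1 ∈ ((D ∪ B) ∖ (Y ∩ D)) ∩ ((B ∩ D) ∪ D) but 1 ∉ ((D ∪ B) ∖ (Y ∩ D)) ∖ ((B ∩ D) ∪ D).

Both inclusions fail.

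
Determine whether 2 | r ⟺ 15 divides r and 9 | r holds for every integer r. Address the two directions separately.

(⟹) This fails: take r = 2. Certainly 2 ∣ 2, but 15 ∤ 2.

(⟸) This fails: take r = 45. Both 15 ∣ 45 and 9 ∣ 45, yet 45 is not a multiple of 2 (since 45 = 22·2 + 1), so 2 ∤ 45.

(⇒) fails and (⇐) fails.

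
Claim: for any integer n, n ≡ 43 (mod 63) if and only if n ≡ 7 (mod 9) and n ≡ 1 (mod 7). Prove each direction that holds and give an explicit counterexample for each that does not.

Equivalent; both directions hold.

(→) Suppose n ≡ 43 (mod 63); write n = 63j + 43. Since 9 ∣ 63, reducing mod 9 gives n ≡ 43 ≡ 7 (mod 9); since 7 ∣ 63, reducing mod 7 gives n ≡ 43 ≡ 1 (mod 7).

(←) Conversely, if n ≡ 7 (mod 9) and n ≡ 1 (mod 7), then by the Chinese remainder theorem n ≡ 43 (mod 63). This is exactly n ≡ 43 (mod 63).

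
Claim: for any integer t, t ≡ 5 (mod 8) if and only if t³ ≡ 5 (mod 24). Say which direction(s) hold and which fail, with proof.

Only the converse holds.

(⟹) This fails: take t = 13. Then 13 ≡ 5 (mod 8), but 13³ = 2197 ≡ 13 (mod 24), not 5.

(⟸) Conversely, the residues r modulo 24 with r³ ≡ 5 (mod 24) are exactly {5}, and each is ≡ 5 (mod 8).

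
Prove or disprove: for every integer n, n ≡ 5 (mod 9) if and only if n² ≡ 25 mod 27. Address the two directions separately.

[⇒] This fails: take n = 14. Then 14 ≡ 5 (mod 9), but 14² = 196 ≡ 7 (mod 27), not 25.

[⇐] This fails: take n = 22. Then 22² = 484 ≡ 25 (mod 27), yet 22 ≡ 4 (mod 9), not 5.

Neither direction holds.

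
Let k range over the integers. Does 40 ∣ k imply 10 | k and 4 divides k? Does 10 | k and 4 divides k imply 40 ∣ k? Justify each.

Only the forward direction holds.

(⟹) If 40 ∣ k, write k = 40q. Since 40 = 4·10, k = 10·(4q), so 10 ∣ k; and since 40 = 10·4, k = 4·(10q), so 4 ∣ k.

(⟸) This fails: take k = 20. Both 10 ∣ 20 and 4 ∣ 20, yet 20 is not a multiple of 40 (since 20 = 0·40 + 20), so 40 ∤ 20.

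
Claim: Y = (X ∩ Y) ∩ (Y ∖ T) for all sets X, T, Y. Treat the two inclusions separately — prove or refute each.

(⊆) fails; (⊇) holds.

Reverse inclusion. Let x ∈ (X ∩ Y) ∩ (Y ∖ T). Then x ∈ X ∩ Y and x ∉ T, from which x ∈ Y.

Forward inclusion. This inclusion fails. Take X = ∅, T = ∅, Y = {1}; then 1 ∈ Y but 1 ∉ (X ∩ Y) ∩ (Y ∖ T).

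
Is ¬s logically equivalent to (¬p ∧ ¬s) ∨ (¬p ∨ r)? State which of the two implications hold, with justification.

Neither implication holds.

[⇒] This fails. Under s = F, p = T, r = F, the left side is true but the right side is false.

[⇐] This fails. Under s = T, p = F, r = F, the left side is false but the right side is true.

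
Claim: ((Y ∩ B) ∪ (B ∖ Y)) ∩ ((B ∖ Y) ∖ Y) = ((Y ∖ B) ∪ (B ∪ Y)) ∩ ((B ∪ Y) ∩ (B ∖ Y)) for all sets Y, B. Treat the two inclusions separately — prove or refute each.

Both inclusions hold; the sets are equal.

Forward inclusion. Let x ∈ ((Y ∩ B) ∪ (B ∖ Y)) ∩ ((B ∖ Y) ∖ Y). Then x ∈ B and x ∉ Y, from which x ∈ ((Y ∖ B) ∪ (B ∪ Y)) ∩ ((B ∪ Y) ∩ (B ∖ Y)).

Reverse inclusion. Let x ∈ ((Y ∖ B) ∪ (B ∪ Y)) ∩ ((B ∪ Y) ∩ (B ∖ Y)). Then x ∈ B and x ∉ Y, from which x ∈ ((Y ∩ B) ∪ (B ∖ Y)) ∩ ((B ∖ Y) ∖ Y).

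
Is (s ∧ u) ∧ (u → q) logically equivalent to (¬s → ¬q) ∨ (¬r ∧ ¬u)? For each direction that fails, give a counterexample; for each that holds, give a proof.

The forward direction holds; the converse fails.

(⟹) Assume the antecedent. If q is true, the antecedent forces (q = T, u = T, s = T, r = F) or (q = T, u = T, s = T, r = T), and (¬s → ¬q) ∨ (¬r ∧ ¬u) holds there. If q is false, the antecedent cannot hold. Either way (¬s → ¬q) ∨ (¬r ∧ ¬u) holds.

(⟸) This fails. Under q = F, u = F, s = F, r = F, the left side is false but the right side is true.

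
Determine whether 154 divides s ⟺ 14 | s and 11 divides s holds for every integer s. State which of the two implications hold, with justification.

(⇒) If 154 ∣ s, write s = 154q. Since 154 = 11·14, s = 14·(11q), so 14 ∣ s; and since 154 = 14·11, s = 11·(14q), so 11 ∣ s.

(⇐) Suppose 14 ∣ s and 11 ∣ s. Any common multiple of 14 and 11 is a multiple of their lcm; here gcd(14, 11) = 1, so lcm(14, 11) = 14·11 = 154, so 154 ∣ s.

The biconditional holds.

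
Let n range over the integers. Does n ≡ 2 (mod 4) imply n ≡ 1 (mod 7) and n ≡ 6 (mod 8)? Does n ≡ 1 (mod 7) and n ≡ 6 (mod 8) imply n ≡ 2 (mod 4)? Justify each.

[⇒] This fails: n = 2 gives 2 ≡ 2 (mod 4) but 2 ≡ 2 (mod 7), so the conjunction on the right does not hold.

[⇐] Conversely, if n ≡ 1 (mod 7) and n ≡ 6 (mod 8), then by the Chinese remainder theorem n ≡ 22 (mod 56). Since 22 ≡ 2 (mod 4) and 4 ∣ 56, we get n ≡ 2 (mod 4).

Only the reverse direction holds.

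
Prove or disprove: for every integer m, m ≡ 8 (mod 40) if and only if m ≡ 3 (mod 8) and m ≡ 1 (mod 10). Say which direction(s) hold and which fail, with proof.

(→) This fails: m = 8 gives 8 ≡ 8 (mod 40) but 8 ≡ 0 (mod 8), so the conjunction on the right does not hold.

(←) This fails: m = 11 satisfies both congruences on the right (11 ≡ 3 mod 8 and 11 ≡ 1 mod 10) yet 11 ≡ 11 (mod 40), not 8.

Neither implication holds.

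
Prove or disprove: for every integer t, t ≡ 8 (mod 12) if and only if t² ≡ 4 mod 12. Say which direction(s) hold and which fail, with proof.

The forward direction holds; the converse fails.

(⇒) Suppose t ≡ 8 (mod 12). Write t = 12j + 8. Then (12j + 8)² = 144j² + 192j + 64 = 12(12j² + 16j + 5) + 4, so t² ≡ 4 (mod 12).

(⇐) This fails: take t = 2. Then 2² = 4 ≡ 4 (mod 12), yet 2 ≡ 2 (mod 12), not 8.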